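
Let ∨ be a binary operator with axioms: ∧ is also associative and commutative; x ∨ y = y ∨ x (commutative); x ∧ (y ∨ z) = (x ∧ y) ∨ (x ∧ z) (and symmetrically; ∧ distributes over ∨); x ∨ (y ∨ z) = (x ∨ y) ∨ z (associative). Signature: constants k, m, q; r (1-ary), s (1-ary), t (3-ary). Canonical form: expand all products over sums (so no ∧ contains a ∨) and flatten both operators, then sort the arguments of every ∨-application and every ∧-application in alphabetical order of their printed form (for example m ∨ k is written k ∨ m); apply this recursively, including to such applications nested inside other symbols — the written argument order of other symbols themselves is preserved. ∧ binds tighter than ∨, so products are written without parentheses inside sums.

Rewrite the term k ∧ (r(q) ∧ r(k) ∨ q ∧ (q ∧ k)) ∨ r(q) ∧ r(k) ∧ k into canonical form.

Distribute:  k ∧ r(k) ∧ r(q) ∨ k ∧ k ∧ q ∧ q ∨ k ∧ r(k) ∧ r(q)
Sort arguments:  k ∧ k ∧ q ∧ q ∨ k ∧ r(k) ∧ r(q) ∨ k ∧ r(k) ∧ r(q)

Answer: k ∧ k ∧ q ∧ q ∨ k ∧ r(k) ∧ r(q) ∨ k ∧ r(k) ∧ r(q)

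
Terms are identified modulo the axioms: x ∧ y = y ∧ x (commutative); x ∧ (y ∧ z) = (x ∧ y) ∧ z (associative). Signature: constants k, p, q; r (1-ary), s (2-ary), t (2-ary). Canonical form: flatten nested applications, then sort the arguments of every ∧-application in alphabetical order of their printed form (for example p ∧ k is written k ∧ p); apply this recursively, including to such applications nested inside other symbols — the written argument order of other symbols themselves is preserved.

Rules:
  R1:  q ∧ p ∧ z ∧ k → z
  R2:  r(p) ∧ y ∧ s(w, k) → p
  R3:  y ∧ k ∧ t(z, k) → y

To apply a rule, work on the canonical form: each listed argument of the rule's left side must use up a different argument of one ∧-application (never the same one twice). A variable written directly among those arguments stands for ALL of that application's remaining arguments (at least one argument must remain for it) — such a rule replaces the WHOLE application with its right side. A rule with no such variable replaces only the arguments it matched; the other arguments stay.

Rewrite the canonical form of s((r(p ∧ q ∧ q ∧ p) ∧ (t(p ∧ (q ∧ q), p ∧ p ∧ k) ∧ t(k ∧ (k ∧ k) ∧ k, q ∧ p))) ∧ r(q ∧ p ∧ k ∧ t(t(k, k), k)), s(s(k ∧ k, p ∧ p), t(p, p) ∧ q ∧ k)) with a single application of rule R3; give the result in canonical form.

Answer: s(r(p ∧ p ∧ q ∧ q) ∧ r(p ∧ q) ∧ t(k ∧ k ∧ k ∧ k, p ∧ q) ∧ t(p ∧ q ∧ q, k ∧ p ∧ p), s(s(k ∧ k, p ∧ p), k ∧ q ∧ t(p, p)))

Derivation:
Canonical form:  s(r(k ∧ p ∧ q ∧ t(t(k, k), k)) ∧ r(p ∧ p ∧ q ∧ q) ∧ t(k ∧ k ∧ k ∧ k, p ∧ q) ∧ t(p ∧ q ∧ q, k ∧ p ∧ p), s(s(k ∧ k, p ∧ p), k ∧ q ∧ t(p, p)))
Match R3:  consume k, t(t(k, k), k);  y := p ∧ q, z := t(k, k)
The extension variable absorbs all remaining arguments, so the whole application is rewritten.
Giving:  s(r(p ∧ p ∧ q ∧ q) ∧ r(p ∧ q) ∧ t(k ∧ k ∧ k ∧ k, p ∧ q) ∧ t(p ∧ q ∧ q, k ∧ p ∧ p), s(s(k ∧ k, p ∧ p), k ∧ q ∧ t(p, p)))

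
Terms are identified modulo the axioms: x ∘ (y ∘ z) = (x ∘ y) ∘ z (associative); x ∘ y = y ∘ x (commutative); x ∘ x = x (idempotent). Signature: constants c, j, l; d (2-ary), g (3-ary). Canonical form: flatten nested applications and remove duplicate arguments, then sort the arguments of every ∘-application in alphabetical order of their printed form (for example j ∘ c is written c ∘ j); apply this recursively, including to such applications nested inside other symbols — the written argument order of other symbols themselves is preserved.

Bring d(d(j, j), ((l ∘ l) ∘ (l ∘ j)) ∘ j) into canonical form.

Answer: d(d(j, j), j ∘ l)

Derivation:
Descend into:  ((l ∘ l) ∘ (l ∘ j)) ∘ j
Un-nest:  l ∘ l ∘ l ∘ j ∘ j
Deduplicate:  drop duplicate l, l, j
Order the arguments:  j ∘ l
Reassemble:  d(d(j, j), j ∘ l)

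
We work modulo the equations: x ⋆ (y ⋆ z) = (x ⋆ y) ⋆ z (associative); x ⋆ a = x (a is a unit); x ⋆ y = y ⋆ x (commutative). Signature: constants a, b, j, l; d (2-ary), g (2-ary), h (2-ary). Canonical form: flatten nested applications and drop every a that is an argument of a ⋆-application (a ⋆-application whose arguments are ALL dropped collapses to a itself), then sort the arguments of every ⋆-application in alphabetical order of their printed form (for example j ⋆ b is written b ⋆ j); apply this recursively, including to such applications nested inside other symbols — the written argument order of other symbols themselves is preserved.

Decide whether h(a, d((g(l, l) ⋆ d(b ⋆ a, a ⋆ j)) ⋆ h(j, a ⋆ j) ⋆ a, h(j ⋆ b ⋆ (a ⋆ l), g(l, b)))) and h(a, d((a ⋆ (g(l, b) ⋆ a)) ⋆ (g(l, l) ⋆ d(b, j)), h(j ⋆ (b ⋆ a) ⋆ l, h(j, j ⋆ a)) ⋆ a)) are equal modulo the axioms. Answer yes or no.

Left:  h(a, d((g(l, l) ⋆ d(b ⋆ a, a ⋆ j)) ⋆ h(j, a ⋆ j) ⋆ a, h(j ⋆ b ⋆ (a ⋆ l), g(l, b))))
  Work inside:  (g(l, l) ⋆ d(b ⋆ a, a ⋆ j)) ⋆ h(j, a ⋆ j) ⋆ a
  Merge nested applications:  g(l, l) ⋆ d(b ⋆ a, a ⋆ j) ⋆ h(j, a ⋆ j) ⋆ a
  Inside:  d(b ⋆ a, a ⋆ j)  →  d(b, j)
  Simplify inside:  h(j, a ⋆ j)  →  h(j, j)
  Drop the unit:  drop a
  Sort:  d(b, j) ⋆ g(l, l) ⋆ h(j, j)
  Reassemble:  h(a, d(d(b, j) ⋆ g(l, l) ⋆ h(j, j), h(b ⋆ j ⋆ l, g(l, b))))
Right:  h(a, d((a ⋆ (g(l, b) ⋆ a)) ⋆ (g(l, l) ⋆ d(b, j)), h(j ⋆ (b ⋆ a) ⋆ l, h(j, j ⋆ a)) ⋆ a))
  Descend into:  (a ⋆ (g(l, b) ⋆ a)) ⋆ (g(l, l) ⋆ d(b, j))
  Merge nested applications:  a ⋆ g(l, b) ⋆ a ⋆ g(l, l) ⋆ d(b, j)
  Unit:  drop a (×2)
  Sort arguments:  d(b, j) ⋆ g(l, b) ⋆ g(l, l)
  Rebuild:  h(a, d(d(b, j) ⋆ g(l, b) ⋆ g(l, l), h(b ⋆ j ⋆ l, h(j, j))))

Answer: no — h(a, d(d(b, j) ⋆ g(l, l) ⋆ h(j, j), h(b ⋆ j ⋆ l, g(l, b)))) vs h(a, d(d(b, j) ⋆ g(l, b) ⋆ g(l, l), h(b ⋆ j ⋆ l, h(j, j))))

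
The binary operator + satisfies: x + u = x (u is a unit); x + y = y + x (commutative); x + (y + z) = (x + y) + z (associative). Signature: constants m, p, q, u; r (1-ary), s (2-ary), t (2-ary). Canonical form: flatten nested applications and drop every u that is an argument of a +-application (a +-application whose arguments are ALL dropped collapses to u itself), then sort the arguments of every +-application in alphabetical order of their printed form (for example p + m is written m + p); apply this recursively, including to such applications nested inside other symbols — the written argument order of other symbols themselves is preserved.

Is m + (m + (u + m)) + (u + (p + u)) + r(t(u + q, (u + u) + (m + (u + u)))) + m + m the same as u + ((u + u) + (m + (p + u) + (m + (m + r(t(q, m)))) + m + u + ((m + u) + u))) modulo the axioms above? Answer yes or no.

Answer: yes — both canonical forms are m + m + m + m + m + p + r(t(q, m))

Derivation:
Left:  m + (m + (u + m)) + (u + (p + u)) + r(t(u + q, (u + u) + (m + (u + u)))) + m + m
  Merge nested applications:  m + m + u + m + u + p + u + r(t(u + q, (u + u) + (m + (u + u)))) + m + m
  Canonicalize subterm:  r(t(u + q, (u + u) + (m + (u + u))))  →  r(t(q, m))
  Unit:  drop u (×3)
  Sort arguments:  m + m + m + m + m + p + r(t(q, m))
Right:  u + ((u + u) + (m + (p + u) + (m + (m + r(t(q, m)))) + m + u + ((m + u) + u)))
  Un-nest:  u + u + u + m + p + u + m + m + r(t(q, m)) + m + u + m + u + u
  Units out:  drop u (×7)
  Sort:  m + m + m + m + m + p + r(t(q, m))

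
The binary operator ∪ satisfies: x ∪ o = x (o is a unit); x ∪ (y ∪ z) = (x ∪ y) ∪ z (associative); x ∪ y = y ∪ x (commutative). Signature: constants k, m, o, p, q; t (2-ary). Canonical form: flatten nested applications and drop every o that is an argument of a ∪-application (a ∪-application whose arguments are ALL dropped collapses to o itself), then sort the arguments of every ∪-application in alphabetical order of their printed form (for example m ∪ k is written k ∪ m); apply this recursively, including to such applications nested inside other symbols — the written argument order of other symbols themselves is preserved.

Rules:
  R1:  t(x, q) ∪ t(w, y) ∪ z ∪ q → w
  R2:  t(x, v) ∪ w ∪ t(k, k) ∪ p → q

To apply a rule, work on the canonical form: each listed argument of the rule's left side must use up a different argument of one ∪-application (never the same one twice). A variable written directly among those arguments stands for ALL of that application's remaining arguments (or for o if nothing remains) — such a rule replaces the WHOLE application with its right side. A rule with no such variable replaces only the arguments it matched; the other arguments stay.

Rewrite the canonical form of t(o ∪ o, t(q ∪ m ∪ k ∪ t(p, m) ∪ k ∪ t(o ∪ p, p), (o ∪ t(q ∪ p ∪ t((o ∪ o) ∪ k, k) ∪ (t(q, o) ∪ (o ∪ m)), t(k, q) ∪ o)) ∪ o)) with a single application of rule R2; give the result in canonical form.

Answer: t(o, t(k ∪ k ∪ m ∪ q ∪ t(p, m) ∪ t(p, p), t(q, t(k, q))))

Derivation:
Canonical form:  t(o, t(k ∪ k ∪ m ∪ q ∪ t(p, m) ∪ t(p, p), t(m ∪ p ∪ q ∪ t(k, k) ∪ t(q, o), t(k, q))))
Apply R2:  consuming p, t(k, k), t(q, o);  v := o, w := m ∪ q, x := q
The variable takes the whole remainder — replace the entire application.
New term:  t(o, t(k ∪ k ∪ m ∪ q ∪ t(p, m) ∪ t(p, p), t(q, t(k, q))))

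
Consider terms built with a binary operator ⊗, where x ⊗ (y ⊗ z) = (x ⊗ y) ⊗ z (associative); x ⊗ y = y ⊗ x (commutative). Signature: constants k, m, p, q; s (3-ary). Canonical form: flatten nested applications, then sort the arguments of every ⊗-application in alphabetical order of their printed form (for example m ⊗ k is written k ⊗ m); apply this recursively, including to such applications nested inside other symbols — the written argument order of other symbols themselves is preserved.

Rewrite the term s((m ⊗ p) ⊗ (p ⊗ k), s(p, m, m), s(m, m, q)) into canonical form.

Work inside:  (m ⊗ p) ⊗ (p ⊗ k)
Un-nest:  m ⊗ p ⊗ p ⊗ k
Order the arguments:  k ⊗ m ⊗ p ⊗ p
Reassemble:  s(k ⊗ m ⊗ p ⊗ p, s(p, m, m), s(m, m, q))

Answer: s(k ⊗ m ⊗ p ⊗ p, s(p, m, m), s(m, m, q))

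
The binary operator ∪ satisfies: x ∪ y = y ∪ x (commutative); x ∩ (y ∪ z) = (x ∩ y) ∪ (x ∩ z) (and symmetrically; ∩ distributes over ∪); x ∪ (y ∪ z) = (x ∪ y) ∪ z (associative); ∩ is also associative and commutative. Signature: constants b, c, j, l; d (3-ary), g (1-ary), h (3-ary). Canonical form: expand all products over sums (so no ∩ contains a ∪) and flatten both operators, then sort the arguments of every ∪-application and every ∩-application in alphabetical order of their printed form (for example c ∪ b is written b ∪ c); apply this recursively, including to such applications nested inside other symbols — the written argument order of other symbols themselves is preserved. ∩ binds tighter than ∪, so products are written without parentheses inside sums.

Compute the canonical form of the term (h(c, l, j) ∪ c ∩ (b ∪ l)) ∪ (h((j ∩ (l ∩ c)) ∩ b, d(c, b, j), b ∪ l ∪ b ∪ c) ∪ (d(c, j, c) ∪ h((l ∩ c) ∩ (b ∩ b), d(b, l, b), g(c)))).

Distribute:  h(c, l, j) ∪ b ∩ c ∪ c ∩ l ∪ h(b ∩ c ∩ j ∩ l, d(c, b, j), b ∪ b ∪ c ∪ l) ∪ d(c, j, c) ∪ h(b ∩ b ∩ c ∩ l, d(b, l, b), g(c))
Sort arguments:  b ∩ c ∪ c ∩ l ∪ d(c, j, c) ∪ h(b ∩ b ∩ c ∩ l, d(b, l, b), g(c)) ∪ h(b ∩ c ∩ j ∩ l, d(c, b, j), b ∪ b ∪ c ∪ l) ∪ h(c, l, j)

Answer: b ∩ c ∪ c ∩ l ∪ d(c, j, c) ∪ h(b ∩ b ∩ c ∩ l, d(b, l, b), g(c)) ∪ h(b ∩ c ∩ j ∩ l, d(c, b, j), b ∪ b ∪ c ∪ l) ∪ h(c, l, j)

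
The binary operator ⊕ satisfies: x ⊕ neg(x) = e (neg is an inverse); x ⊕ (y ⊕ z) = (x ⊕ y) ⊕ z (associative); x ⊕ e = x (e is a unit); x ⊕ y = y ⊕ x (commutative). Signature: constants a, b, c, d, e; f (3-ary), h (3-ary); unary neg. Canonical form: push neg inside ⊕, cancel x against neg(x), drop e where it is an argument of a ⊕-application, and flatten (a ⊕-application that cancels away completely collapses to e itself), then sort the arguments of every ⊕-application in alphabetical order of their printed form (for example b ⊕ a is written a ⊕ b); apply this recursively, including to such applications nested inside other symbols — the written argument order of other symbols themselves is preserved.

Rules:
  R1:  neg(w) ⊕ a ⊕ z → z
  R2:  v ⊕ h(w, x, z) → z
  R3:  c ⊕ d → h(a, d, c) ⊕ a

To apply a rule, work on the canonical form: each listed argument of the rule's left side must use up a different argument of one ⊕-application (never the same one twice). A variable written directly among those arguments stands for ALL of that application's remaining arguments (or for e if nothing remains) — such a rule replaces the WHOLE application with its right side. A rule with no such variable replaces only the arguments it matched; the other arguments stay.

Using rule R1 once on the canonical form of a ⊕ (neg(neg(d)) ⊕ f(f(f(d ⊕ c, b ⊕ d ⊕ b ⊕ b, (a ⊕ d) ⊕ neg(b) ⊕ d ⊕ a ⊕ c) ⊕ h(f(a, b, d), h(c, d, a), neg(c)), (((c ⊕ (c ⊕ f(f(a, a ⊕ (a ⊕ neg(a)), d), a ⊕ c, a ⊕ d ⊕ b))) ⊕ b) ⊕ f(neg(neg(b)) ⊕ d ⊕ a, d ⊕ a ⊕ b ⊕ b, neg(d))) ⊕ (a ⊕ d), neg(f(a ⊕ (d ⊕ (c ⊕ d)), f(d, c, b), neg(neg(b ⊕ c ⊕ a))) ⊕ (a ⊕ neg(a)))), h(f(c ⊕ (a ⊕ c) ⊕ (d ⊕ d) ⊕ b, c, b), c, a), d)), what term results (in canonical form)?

Answer: a ⊕ d ⊕ f(f(f(c ⊕ d, b ⊕ b ⊕ b ⊕ d, a ⊕ c ⊕ d ⊕ d) ⊕ h(f(a, b, d), h(c, d, a), neg(c)), a ⊕ b ⊕ c ⊕ c ⊕ d ⊕ f(a ⊕ b ⊕ d, a ⊕ b ⊕ b ⊕ d, neg(d)) ⊕ f(f(a, a, d), a ⊕ c, a ⊕ b ⊕ d), neg(f(a ⊕ c ⊕ d ⊕ d, f(d, c, b), a ⊕ b ⊕ c))), h(f(a ⊕ b ⊕ c ⊕ c ⊕ d ⊕ d, c, b), c, a), d)

Derivation:
Canonical form:  a ⊕ d ⊕ f(f(f(c ⊕ d, b ⊕ b ⊕ b ⊕ d, a ⊕ a ⊕ c ⊕ d ⊕ d ⊕ neg(b)) ⊕ h(f(a, b, d), h(c, d, a), neg(c)), a ⊕ b ⊕ c ⊕ c ⊕ d ⊕ f(a ⊕ b ⊕ d, a ⊕ b ⊕ b ⊕ d, neg(d)) ⊕ f(f(a, a, d), a ⊕ c, a ⊕ b ⊕ d), neg(f(a ⊕ c ⊕ d ⊕ d, f(d, c, b), a ⊕ b ⊕ c))), h(f(a ⊕ b ⊕ c ⊕ c ⊕ d ⊕ d, c, b), c, a), d)
Apply R1:  consuming a, neg(b);  w := b, z := a ⊕ c ⊕ d ⊕ d
The extension variable absorbs all remaining arguments, so the whole application is rewritten.
Result:  a ⊕ d ⊕ f(f(f(c ⊕ d, b ⊕ b ⊕ b ⊕ d, a ⊕ c ⊕ d ⊕ d) ⊕ h(f(a, b, d), h(c, d, a), neg(c)), a ⊕ b ⊕ c ⊕ c ⊕ d ⊕ f(a ⊕ b ⊕ d, a ⊕ b ⊕ b ⊕ d, neg(d)) ⊕ f(f(a, a, d), a ⊕ c, a ⊕ b ⊕ d), neg(f(a ⊕ c ⊕ d ⊕ d, f(d, c, b), a ⊕ b ⊕ c))), h(f(a ⊕ b ⊕ c ⊕ c ⊕ d ⊕ d, c, b), c, a), d)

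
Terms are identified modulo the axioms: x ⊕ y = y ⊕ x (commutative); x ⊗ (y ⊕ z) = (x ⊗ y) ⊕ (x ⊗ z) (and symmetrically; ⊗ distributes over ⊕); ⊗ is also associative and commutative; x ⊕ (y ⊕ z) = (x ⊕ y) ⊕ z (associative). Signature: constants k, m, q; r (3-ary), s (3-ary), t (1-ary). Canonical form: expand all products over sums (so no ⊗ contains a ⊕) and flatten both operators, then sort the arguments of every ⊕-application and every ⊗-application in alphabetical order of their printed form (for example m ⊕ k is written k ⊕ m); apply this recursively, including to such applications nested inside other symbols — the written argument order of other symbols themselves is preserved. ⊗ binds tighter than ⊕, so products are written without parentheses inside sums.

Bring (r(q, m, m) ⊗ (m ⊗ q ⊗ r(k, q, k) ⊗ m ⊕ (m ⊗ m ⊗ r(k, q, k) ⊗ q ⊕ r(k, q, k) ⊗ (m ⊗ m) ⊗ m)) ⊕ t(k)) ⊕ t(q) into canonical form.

Answer: m ⊗ m ⊗ m ⊗ r(k, q, k) ⊗ r(q, m, m) ⊕ m ⊗ m ⊗ q ⊗ r(k, q, k) ⊗ r(q, m, m) ⊕ m ⊗ m ⊗ q ⊗ r(k, q, k) ⊗ r(q, m, m) ⊕ t(k) ⊕ t(q)

Derivation:
Distribute:  m ⊗ m ⊗ q ⊗ r(k, q, k) ⊗ r(q, m, m) ⊕ m ⊗ m ⊗ q ⊗ r(k, q, k) ⊗ r(q, m, m) ⊕ m ⊗ m ⊗ m ⊗ r(k, q, k) ⊗ r(q, m, m) ⊕ t(k) ⊕ t(q)
Order the arguments:  m ⊗ m ⊗ m ⊗ r(k, q, k) ⊗ r(q, m, m) ⊕ m ⊗ m ⊗ q ⊗ r(k, q, k) ⊗ r(q, m, m) ⊕ m ⊗ m ⊗ q ⊗ r(k, q, k) ⊗ r(q, m, m) ⊕ t(k) ⊕ t(q)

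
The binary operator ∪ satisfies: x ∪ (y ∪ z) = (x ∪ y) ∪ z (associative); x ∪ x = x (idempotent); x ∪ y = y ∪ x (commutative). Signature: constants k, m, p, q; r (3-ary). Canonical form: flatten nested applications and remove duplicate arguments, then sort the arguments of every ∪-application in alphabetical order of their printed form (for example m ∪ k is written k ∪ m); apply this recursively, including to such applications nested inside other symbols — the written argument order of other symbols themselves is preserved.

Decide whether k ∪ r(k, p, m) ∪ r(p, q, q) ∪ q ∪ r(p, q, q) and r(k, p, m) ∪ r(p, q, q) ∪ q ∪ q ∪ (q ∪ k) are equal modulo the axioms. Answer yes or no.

Left:  k ∪ r(k, p, m) ∪ r(p, q, q) ∪ q ∪ r(p, q, q)
  Idempotence:  drop duplicate r(p, q, q)
  Sort:  k ∪ q ∪ r(k, p, m) ∪ r(p, q, q)
Right:  r(k, p, m) ∪ r(p, q, q) ∪ q ∪ q ∪ (q ∪ k)
  Merge nested applications:  r(k, p, m) ∪ r(p, q, q) ∪ q ∪ q ∪ q ∪ k
  Drop duplicates:  drop duplicate q, q
  Sort:  k ∪ q ∪ r(k, p, m) ∪ r(p, q, q)

Answer: yes — both canonical forms are k ∪ q ∪ r(k, p, m) ∪ r(p, q, q)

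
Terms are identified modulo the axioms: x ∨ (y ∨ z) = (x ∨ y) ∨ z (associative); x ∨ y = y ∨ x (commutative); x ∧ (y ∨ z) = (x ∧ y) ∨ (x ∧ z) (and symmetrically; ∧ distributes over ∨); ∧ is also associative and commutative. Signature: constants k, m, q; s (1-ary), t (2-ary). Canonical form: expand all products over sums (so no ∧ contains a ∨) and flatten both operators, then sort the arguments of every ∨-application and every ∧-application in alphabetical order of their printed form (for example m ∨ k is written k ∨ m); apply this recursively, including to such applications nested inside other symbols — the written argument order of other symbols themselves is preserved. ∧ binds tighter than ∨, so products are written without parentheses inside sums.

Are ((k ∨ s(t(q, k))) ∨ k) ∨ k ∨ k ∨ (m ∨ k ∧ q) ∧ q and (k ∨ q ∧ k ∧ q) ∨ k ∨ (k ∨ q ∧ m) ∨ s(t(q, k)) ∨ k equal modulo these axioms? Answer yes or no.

Answer: yes — both canonical forms are k ∨ k ∨ k ∨ k ∨ k ∧ q ∧ q ∨ m ∧ q ∨ s(t(q, k))

Derivation:
Left:  ((k ∨ s(t(q, k))) ∨ k) ∨ k ∨ k ∨ (m ∨ k ∧ q) ∧ q
  Expand products over sums:  k ∨ s(t(q, k)) ∨ k ∨ k ∨ k ∨ m ∧ q ∨ k ∧ q ∧ q
  Order the arguments:  k ∨ k ∨ k ∨ k ∨ k ∧ q ∧ q ∨ m ∧ q ∨ s(t(q, k))
Right:  (k ∨ q ∧ k ∧ q) ∨ k ∨ (k ∨ q ∧ m) ∨ s(t(q, k)) ∨ k
  Flatten:  k ∨ k ∧ q ∧ q ∨ k ∨ k ∨ m ∧ q ∨ s(t(q, k)) ∨ k
  Order the arguments:  k ∨ k ∨ k ∨ k ∨ k ∧ q ∧ q ∨ m ∧ q ∨ s(t(q, k))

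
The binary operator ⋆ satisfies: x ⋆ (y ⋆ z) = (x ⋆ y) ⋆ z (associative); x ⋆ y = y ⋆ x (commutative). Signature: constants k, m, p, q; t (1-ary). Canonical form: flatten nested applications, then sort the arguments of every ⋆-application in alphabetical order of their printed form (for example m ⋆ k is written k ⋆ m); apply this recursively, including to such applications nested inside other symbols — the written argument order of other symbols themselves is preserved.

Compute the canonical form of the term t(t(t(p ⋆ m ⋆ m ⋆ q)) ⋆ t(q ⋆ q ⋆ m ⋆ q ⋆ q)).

Descend into:  t(t(p ⋆ m ⋆ m ⋆ q)) ⋆ t(q ⋆ q ⋆ m ⋆ q ⋆ q)
Inside:  t(t(p ⋆ m ⋆ m ⋆ q))  →  t(t(m ⋆ m ⋆ p ⋆ q))
Canonicalize subterm:  t(q ⋆ q ⋆ m ⋆ q ⋆ q)  →  t(m ⋆ q ⋆ q ⋆ q ⋆ q)
Order the arguments:  t(m ⋆ q ⋆ q ⋆ q ⋆ q) ⋆ t(t(m ⋆ m ⋆ p ⋆ q))
Rebuild:  t(t(m ⋆ q ⋆ q ⋆ q ⋆ q) ⋆ t(t(m ⋆ m ⋆ p ⋆ q)))

Answer: t(t(m ⋆ q ⋆ q ⋆ q ⋆ q) ⋆ t(t(m ⋆ m ⋆ p ⋆ q)))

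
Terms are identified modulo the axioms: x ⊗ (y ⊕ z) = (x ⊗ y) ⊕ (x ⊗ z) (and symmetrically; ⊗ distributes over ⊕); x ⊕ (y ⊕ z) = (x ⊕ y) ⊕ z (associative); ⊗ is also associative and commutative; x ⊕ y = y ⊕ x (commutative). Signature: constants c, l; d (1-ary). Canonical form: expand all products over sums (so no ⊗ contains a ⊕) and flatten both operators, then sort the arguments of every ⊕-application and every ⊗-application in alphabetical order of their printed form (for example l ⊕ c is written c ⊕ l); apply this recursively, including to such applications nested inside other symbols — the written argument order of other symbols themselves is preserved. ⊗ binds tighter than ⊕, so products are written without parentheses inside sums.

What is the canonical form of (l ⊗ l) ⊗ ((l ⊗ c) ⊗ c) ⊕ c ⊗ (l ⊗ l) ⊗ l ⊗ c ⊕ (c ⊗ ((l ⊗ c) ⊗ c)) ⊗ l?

Answer: c ⊗ c ⊗ c ⊗ l ⊗ l ⊕ c ⊗ c ⊗ l ⊗ l ⊗ l ⊕ c ⊗ c ⊗ l ⊗ l ⊗ l

Derivation:
Flatten:  c ⊗ c ⊗ l ⊗ l ⊗ l ⊕ c ⊗ c ⊗ l ⊗ l ⊗ l ⊕ c ⊗ c ⊗ c ⊗ l ⊗ l
Sort:  c ⊗ c ⊗ c ⊗ l ⊗ l ⊕ c ⊗ c ⊗ l ⊗ l ⊗ l ⊕ c ⊗ c ⊗ l ⊗ l ⊗ l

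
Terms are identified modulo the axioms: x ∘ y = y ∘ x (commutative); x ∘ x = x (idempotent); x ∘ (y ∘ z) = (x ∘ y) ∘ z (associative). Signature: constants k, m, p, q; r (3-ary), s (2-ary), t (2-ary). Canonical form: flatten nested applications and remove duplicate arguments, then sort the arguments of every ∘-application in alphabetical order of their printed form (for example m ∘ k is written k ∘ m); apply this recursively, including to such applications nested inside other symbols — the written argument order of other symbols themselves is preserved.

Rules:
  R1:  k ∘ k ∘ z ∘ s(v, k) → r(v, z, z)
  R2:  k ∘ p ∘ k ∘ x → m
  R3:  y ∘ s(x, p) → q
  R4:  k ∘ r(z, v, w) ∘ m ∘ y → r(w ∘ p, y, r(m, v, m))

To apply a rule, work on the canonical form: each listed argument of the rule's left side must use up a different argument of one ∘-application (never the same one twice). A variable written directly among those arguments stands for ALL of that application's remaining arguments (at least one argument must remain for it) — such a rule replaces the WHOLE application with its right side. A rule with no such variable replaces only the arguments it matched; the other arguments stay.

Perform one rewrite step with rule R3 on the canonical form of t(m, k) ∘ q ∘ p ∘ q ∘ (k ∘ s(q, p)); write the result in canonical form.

Answer: q

Derivation:
Canonical form:  k ∘ p ∘ q ∘ s(q, p) ∘ t(m, k)
Match R3:  consume s(q, p);  x := q, y := k ∘ p ∘ q ∘ t(m, k)
The variable takes the whole remainder — replace the entire application.
Result:  q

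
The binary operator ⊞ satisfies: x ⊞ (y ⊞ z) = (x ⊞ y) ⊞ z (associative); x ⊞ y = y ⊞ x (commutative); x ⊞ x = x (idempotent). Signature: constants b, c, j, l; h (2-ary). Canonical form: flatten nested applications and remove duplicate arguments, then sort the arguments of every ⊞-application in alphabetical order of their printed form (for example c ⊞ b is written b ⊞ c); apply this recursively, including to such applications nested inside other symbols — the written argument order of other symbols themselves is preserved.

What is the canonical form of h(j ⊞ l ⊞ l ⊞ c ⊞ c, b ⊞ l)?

Work inside:  j ⊞ l ⊞ l ⊞ c ⊞ c
Idempotence:  drop duplicate l, c
Order the arguments:  c ⊞ j ⊞ l
Rebuild:  h(c ⊞ j ⊞ l, b ⊞ l)

Answer: h(c ⊞ j ⊞ l, b ⊞ l)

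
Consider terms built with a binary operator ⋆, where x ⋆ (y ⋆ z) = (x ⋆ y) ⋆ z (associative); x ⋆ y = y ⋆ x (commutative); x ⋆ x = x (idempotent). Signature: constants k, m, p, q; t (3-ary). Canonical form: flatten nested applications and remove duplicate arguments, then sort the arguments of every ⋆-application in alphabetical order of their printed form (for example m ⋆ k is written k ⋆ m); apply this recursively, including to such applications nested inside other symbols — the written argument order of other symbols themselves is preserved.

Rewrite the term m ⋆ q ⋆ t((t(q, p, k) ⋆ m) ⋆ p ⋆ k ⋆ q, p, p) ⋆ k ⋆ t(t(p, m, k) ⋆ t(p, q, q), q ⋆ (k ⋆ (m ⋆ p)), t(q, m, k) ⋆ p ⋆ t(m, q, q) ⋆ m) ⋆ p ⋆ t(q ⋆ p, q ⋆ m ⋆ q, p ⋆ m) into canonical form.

Answer: k ⋆ m ⋆ p ⋆ q ⋆ t(k ⋆ m ⋆ p ⋆ q ⋆ t(q, p, k), p, p) ⋆ t(p ⋆ q, m ⋆ q, m ⋆ p) ⋆ t(t(p, m, k) ⋆ t(p, q, q), k ⋆ m ⋆ p ⋆ q, m ⋆ p ⋆ t(m, q, q) ⋆ t(q, m, k))

Derivation:
Canonicalize subterm:  t((t(q, p, k) ⋆ m) ⋆ p ⋆ k ⋆ q, p, p)  →  t(k ⋆ m ⋆ p ⋆ q ⋆ t(q, p, k), p, p)
Canonicalize subterm:  t(t(p, m, k) ⋆ t(p, q, q), q ⋆ (k ⋆ (m ⋆ p)), t(q, m, k) ⋆ p ⋆ t(m, q, q) ⋆ m)  →  t(t(p, m, k) ⋆ t(p, q, q), k ⋆ m ⋆ p ⋆ q, m ⋆ p ⋆ t(m, q, q) ⋆ t(q, m, k))
Canonicalize subterm:  t(q ⋆ p, q ⋆ m ⋆ q, p ⋆ m)  →  t(p ⋆ q, m ⋆ q, m ⋆ p)
Sort:  k ⋆ m ⋆ p ⋆ q ⋆ t(k ⋆ m ⋆ p ⋆ q ⋆ t(q, p, k), p, p) ⋆ t(p ⋆ q, m ⋆ q, m ⋆ p) ⋆ t(t(p, m, k) ⋆ t(p, q, q), k ⋆ m ⋆ p ⋆ q, m ⋆ p ⋆ t(m, q, q) ⋆ t(q, m, k))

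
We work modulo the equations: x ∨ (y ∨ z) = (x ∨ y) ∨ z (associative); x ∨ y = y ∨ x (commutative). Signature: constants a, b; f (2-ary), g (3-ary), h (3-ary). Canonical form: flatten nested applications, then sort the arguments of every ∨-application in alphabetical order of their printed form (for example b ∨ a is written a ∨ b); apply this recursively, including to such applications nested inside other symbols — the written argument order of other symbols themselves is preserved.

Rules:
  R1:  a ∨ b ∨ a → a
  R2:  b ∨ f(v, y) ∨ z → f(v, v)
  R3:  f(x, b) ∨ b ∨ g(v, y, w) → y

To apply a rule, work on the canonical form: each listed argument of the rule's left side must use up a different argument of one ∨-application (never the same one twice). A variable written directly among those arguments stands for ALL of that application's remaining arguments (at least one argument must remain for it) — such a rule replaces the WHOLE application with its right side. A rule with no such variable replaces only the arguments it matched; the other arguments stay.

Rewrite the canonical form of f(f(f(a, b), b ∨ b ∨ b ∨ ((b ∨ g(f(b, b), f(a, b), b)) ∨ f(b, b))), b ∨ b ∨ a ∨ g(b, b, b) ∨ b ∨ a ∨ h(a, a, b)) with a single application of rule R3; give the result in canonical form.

Answer: f(f(f(a, b), b ∨ b ∨ b ∨ f(a, b)), a ∨ a ∨ b ∨ b ∨ b ∨ g(b, b, b) ∨ h(a, a, b))

Derivation:
Canonical form:  f(f(f(a, b), b ∨ b ∨ b ∨ b ∨ f(b, b) ∨ g(f(b, b), f(a, b), b)), a ∨ a ∨ b ∨ b ∨ b ∨ g(b, b, b) ∨ h(a, a, b))
Match R3:  consume b, f(b, b), g(f(b, b), f(a, b), b);  v := f(b, b), w := b, x := b, y := f(a, b)
Giving:  f(f(f(a, b), b ∨ b ∨ b ∨ f(a, b)), a ∨ a ∨ b ∨ b ∨ b ∨ g(b, b, b) ∨ h(a, a, b))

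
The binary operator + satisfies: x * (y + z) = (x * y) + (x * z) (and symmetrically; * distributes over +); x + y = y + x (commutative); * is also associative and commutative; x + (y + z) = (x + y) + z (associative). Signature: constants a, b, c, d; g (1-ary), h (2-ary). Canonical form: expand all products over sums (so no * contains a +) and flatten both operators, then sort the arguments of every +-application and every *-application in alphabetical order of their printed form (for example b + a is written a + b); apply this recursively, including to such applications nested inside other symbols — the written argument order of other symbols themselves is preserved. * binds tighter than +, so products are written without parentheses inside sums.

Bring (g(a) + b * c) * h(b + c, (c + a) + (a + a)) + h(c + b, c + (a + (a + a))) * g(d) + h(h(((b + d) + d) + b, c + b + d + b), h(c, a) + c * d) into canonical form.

Answer: b * c * h(b + c, a + a + a + c) + g(a) * h(b + c, a + a + a + c) + g(d) * h(b + c, a + a + a + c) + h(h(b + b + d + d, b + b + c + d), c * d + h(c, a))

Derivation:
Expand:  g(a) * h(b + c, a + a + a + c) + b * c * h(b + c, a + a + a + c) + g(d) * h(b + c, a + a + a + c) + h(h(b + b + d + d, b + b + c + d), c * d + h(c, a))
Sort arguments:  b * c * h(b + c, a + a + a + c) + g(a) * h(b + c, a + a + a + c) + g(d) * h(b + c, a + a + a + c) + h(h(b + b + d + d, b + b + c + d), c * d + h(c, a))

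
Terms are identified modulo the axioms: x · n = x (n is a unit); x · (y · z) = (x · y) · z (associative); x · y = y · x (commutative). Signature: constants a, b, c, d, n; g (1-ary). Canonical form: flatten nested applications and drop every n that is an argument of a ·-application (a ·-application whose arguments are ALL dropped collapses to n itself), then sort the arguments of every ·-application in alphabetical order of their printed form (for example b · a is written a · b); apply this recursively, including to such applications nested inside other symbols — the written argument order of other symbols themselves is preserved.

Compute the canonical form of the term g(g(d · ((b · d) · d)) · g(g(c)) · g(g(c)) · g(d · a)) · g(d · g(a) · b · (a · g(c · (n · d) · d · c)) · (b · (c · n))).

Canonicalize subterm:  g(g(d · ((b · d) · d)) · g(g(c)) · g(g(c)) · g(d · a))  →  g(g(a · d) · g(b · d · d · d) · g(g(c)) · g(g(c)))
Simplify inside:  g(d · g(a) · b · (a · g(c · (n · d) · d · c)) · (b · (c · n)))  →  g(a · b · b · c · d · g(a) · g(c · c · d · d))
Order the arguments:  g(a · b · b · c · d · g(a) · g(c · c · d · d)) · g(g(a · d) · g(b · d · d · d) · g(g(c)) · g(g(c)))

Answer: g(a · b · b · c · d · g(a) · g(c · c · d · d)) · g(g(a · d) · g(b · d · d · d) · g(g(c)) · g(g(c)))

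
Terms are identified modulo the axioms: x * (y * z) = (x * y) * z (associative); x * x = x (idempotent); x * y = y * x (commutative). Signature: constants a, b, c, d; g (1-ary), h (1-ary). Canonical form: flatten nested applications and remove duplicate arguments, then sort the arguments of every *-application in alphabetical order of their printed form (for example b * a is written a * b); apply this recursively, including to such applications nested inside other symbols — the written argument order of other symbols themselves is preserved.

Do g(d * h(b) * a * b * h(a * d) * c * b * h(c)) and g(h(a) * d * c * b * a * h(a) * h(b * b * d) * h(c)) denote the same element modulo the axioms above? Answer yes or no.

Left:  g(d * h(b) * a * b * h(a * d) * c * b * h(c))
  Work inside:  d * h(b) * a * b * h(a * d) * c * b * h(c)
  Drop duplicates:  drop duplicate b
  Sort arguments:  a * b * c * d * h(a * d) * h(b) * h(c)
  Rebuild:  g(a * b * c * d * h(a * d) * h(b) * h(c))
Right:  g(h(a) * d * c * b * a * h(a) * h(b * b * d) * h(c))
  Focus inside:  h(a) * d * c * b * a * h(a) * h(b * b * d) * h(c)
  Simplify inside:  h(b * b * d)  →  h(b * d)
  Drop duplicates:  drop duplicate h(a)
  Sort arguments:  a * b * c * d * h(a) * h(b * d) * h(c)
  Put back:  g(a * b * c * d * h(a) * h(b * d) * h(c))

Answer: no — g(a * b * c * d * h(a * d) * h(b) * h(c)) vs g(a * b * c * d * h(a) * h(b * d) * h(c))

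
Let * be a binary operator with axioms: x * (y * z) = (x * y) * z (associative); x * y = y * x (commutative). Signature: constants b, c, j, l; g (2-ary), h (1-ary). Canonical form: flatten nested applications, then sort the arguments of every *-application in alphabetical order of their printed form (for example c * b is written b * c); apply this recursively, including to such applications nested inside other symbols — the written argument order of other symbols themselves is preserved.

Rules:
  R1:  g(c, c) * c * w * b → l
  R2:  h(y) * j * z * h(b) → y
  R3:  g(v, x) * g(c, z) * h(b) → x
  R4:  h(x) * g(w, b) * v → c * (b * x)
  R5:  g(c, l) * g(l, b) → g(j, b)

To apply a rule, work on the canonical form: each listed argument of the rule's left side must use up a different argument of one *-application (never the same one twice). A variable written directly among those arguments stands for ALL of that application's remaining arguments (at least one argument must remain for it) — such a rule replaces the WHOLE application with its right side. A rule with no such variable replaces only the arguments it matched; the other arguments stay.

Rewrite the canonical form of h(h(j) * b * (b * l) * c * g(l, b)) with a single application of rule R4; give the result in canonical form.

Answer: h(b * c * j)

Derivation:
Canonical form:  h(b * b * c * g(l, b) * h(j) * l)
Apply R4:  consuming g(l, b), h(j);  v := b * b * c * l, w := l, x := j
The variable takes the whole remainder — replace the entire application.
Giving:  h(b * c * j)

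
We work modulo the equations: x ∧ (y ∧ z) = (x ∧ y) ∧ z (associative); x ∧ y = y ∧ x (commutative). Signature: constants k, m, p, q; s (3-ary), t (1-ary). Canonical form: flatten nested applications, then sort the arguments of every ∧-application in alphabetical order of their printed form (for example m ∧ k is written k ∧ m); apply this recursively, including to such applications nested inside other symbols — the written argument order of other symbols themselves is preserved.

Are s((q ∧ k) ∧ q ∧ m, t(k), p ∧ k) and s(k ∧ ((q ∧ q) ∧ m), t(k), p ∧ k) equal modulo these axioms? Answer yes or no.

Left:  s((q ∧ k) ∧ q ∧ m, t(k), p ∧ k)
  Work inside:  (q ∧ k) ∧ q ∧ m
  Un-nest:  q ∧ k ∧ q ∧ m
  Sort arguments:  k ∧ m ∧ q ∧ q
  Reassemble:  s(k ∧ m ∧ q ∧ q, t(k), k ∧ p)
Right:  s(k ∧ ((q ∧ q) ∧ m), t(k), p ∧ k)
  Descend into:  k ∧ ((q ∧ q) ∧ m)
  Flatten:  k ∧ q ∧ q ∧ m
  Sort:  k ∧ m ∧ q ∧ q
  Put back:  s(k ∧ m ∧ q ∧ q, t(k), k ∧ p)

Answer: yes — both canonical forms are s(k ∧ m ∧ q ∧ q, t(k), k ∧ p)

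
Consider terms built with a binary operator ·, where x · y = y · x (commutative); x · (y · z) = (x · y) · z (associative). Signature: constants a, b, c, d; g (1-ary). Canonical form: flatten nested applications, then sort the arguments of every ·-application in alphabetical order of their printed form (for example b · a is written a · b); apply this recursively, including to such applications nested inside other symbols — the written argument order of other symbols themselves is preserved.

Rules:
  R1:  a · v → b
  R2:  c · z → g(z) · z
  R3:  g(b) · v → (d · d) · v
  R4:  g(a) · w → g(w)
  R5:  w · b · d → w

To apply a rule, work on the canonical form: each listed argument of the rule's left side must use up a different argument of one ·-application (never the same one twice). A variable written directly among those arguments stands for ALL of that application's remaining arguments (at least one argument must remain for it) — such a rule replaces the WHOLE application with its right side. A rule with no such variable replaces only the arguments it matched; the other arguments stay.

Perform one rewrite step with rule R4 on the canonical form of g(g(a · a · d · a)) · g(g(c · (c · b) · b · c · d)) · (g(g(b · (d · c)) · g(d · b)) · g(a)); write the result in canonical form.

Answer: g(g(g(a · a · a · d)) · g(g(b · b · c · c · c · d)) · g(g(b · c · d) · g(b · d)))

Derivation:
Canonical form:  g(a) · g(g(a · a · a · d)) · g(g(b · b · c · c · c · d)) · g(g(b · c · d) · g(b · d))
Match R4:  consume g(a);  w := g(g(a · a · a · d)) · g(g(b · b · c · c · c · d)) · g(g(b · c · d) · g(b · d))
The variable takes the whole remainder — replace the entire application.
Result:  g(g(g(a · a · a · d)) · g(g(b · b · c · c · c · d)) · g(g(b · c · d) · g(b · d)))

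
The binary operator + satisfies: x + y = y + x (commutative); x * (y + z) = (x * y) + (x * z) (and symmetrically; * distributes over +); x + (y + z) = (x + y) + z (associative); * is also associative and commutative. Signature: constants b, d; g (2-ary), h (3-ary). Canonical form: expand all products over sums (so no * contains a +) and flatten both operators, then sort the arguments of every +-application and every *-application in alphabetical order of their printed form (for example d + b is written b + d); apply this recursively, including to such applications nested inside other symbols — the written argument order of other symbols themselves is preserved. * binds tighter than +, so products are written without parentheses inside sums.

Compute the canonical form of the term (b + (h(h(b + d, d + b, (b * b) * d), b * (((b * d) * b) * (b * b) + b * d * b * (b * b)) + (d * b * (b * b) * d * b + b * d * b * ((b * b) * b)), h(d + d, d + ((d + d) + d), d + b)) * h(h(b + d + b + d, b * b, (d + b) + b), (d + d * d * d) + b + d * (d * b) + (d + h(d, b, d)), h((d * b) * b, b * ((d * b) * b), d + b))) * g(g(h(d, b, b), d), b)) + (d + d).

Expand products over sums:  b + g(g(h(d, b, b), d), b) * h(h(b + b + d + d, b * b, b + b + d), b + b * d * d + d + d + d * d * d + h(d, b, d), h(b * b * d, b * b * b * d, b + d)) * h(h(b + d, b + d, b * b * d), b * b * b * b * b * d + b * b * b * b * b * d + b * b * b * b * b * d + b * b * b * b * d * d, h(d + d, d + d + d + d, b + d)) + d + d
Order the arguments:  b + d + d + g(g(h(d, b, b), d), b) * h(h(b + b + d + d, b * b, b + b + d), b + b * d * d + d + d + d * d * d + h(d, b, d), h(b * b * d, b * b * b * d, b + d)) * h(h(b + d, b + d, b * b * d), b * b * b * b * b * d + b * b * b * b * b * d + b * b * b * b * b * d + b * b * b * b * d * d, h(d + d, d + d + d + d, b + d))

Answer: b + d + d + g(g(h(d, b, b), d), b) * h(h(b + b + d + d, b * b, b + b + d), b + b * d * d + d + d + d * d * d + h(d, b, d), h(b * b * d, b * b * b * d, b + d)) * h(h(b + d, b + d, b * b * d), b * b * b * b * b * d + b * b * b * b * b * d + b * b * b * b * b * d + b * b * b * b * d * d, h(d + d, d + d + d + d, b + d))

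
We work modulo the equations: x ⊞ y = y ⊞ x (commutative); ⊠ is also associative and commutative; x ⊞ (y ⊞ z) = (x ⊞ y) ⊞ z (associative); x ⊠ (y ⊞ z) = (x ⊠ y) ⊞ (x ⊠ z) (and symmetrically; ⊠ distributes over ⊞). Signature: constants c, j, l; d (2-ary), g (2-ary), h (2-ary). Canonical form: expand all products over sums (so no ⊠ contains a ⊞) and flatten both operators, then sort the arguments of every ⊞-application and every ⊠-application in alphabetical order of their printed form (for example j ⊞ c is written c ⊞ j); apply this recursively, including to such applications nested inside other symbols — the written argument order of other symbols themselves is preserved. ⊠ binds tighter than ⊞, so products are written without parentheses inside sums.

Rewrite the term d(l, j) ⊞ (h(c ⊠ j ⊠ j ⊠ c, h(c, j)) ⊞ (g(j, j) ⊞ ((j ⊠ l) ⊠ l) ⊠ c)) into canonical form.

Answer: c ⊠ j ⊠ l ⊠ l ⊞ d(l, j) ⊞ g(j, j) ⊞ h(c ⊠ c ⊠ j ⊠ j, h(c, j))

Derivation:
Merge nested applications:  d(l, j) ⊞ h(c ⊠ c ⊠ j ⊠ j, h(c, j)) ⊞ g(j, j) ⊞ c ⊠ j ⊠ l ⊠ l
Sort:  c ⊠ j ⊠ l ⊠ l ⊞ d(l, j) ⊞ g(j, j) ⊞ h(c ⊠ c ⊠ j ⊠ j, h(c, j))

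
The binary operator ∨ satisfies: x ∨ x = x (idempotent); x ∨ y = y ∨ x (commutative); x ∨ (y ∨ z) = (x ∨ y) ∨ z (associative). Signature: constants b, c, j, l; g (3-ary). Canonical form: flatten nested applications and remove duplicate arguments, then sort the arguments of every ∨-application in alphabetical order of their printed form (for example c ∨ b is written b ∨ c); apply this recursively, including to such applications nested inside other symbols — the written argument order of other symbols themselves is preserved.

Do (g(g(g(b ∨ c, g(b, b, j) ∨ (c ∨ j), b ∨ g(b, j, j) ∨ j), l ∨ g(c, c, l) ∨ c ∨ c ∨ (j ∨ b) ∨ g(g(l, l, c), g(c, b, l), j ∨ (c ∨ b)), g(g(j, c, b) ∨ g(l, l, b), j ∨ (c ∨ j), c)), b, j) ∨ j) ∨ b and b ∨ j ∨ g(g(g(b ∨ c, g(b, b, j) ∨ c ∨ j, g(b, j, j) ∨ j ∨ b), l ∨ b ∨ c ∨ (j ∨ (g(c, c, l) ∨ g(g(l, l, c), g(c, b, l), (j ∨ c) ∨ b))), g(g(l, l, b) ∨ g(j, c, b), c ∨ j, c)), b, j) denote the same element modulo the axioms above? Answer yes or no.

Answer: yes — both canonical forms are b ∨ g(g(g(b ∨ c, c ∨ g(b, b, j) ∨ j, b ∨ g(b, j, j) ∨ j), b ∨ c ∨ g(c, c, l) ∨ g(g(l, l, c), g(c, b, l), b ∨ c ∨ j) ∨ j ∨ l, g(g(j, c, b) ∨ g(l, l, b), c ∨ j, c)), b, j) ∨ j

Derivation:
Left:  (g(g(g(b ∨ c, g(b, b, j) ∨ (c ∨ j), b ∨ g(b, j, j) ∨ j), l ∨ g(c, c, l) ∨ c ∨ c ∨ (j ∨ b) ∨ g(g(l, l, c), g(c, b, l), j ∨ (c ∨ b)), g(g(j, c, b) ∨ g(l, l, b), j ∨ (c ∨ j), c)), b, j) ∨ j) ∨ b
  Un-nest:  g(g(g(b ∨ c, g(b, b, j) ∨ (c ∨ j), b ∨ g(b, j, j) ∨ j), l ∨ g(c, c, l) ∨ c ∨ c ∨ (j ∨ b) ∨ g(g(l, l, c), g(c, b, l), j ∨ (c ∨ b)), g(g(j, c, b) ∨ g(l, l, b), j ∨ (c ∨ j), c)), b, j) ∨ j ∨ b
  Inside:  g(g(g(b ∨ c, g(b, b, j) ∨ (c ∨ j), b ∨ g(b, j, j) ∨ j), l ∨ g(c, c, l) ∨ c ∨ c ∨ (j ∨ b) ∨ g(g(l, l, c), g(c, b, l), j ∨ (c ∨ b)), g(g(j, c, b) ∨ g(l, l, b), j ∨ (c ∨ j), c)), b, j)  →  g(g(g(b ∨ c, c ∨ g(b, b, j) ∨ j, b ∨ g(b, j, j) ∨ j), b ∨ c ∨ g(c, c, l) ∨ g(g(l, l, c), g(c, b, l), b ∨ c ∨ j) ∨ j ∨ l, g(g(j, c, b) ∨ g(l, l, b), c ∨ j, c)), b, j)
  Sort:  b ∨ g(g(g(b ∨ c, c ∨ g(b, b, j) ∨ j, b ∨ g(b, j, j) ∨ j), b ∨ c ∨ g(c, c, l) ∨ g(g(l, l, c), g(c, b, l), b ∨ c ∨ j) ∨ j ∨ l, g(g(j, c, b) ∨ g(l, l, b), c ∨ j, c)), b, j) ∨ j
Right:  b ∨ j ∨ g(g(g(b ∨ c, g(b, b, j) ∨ c ∨ j, g(b, j, j) ∨ j ∨ b), l ∨ b ∨ c ∨ (j ∨ (g(c, c, l) ∨ g(g(l, l, c), g(c, b, l), (j ∨ c) ∨ b))), g(g(l, l, b) ∨ g(j, c, b), c ∨ j, c)), b, j)
  Simplify inside:  g(g(g(b ∨ c, g(b, b, j) ∨ c ∨ j, g(b, j, j) ∨ j ∨ b), l ∨ b ∨ c ∨ (j ∨ (g(c, c, l) ∨ g(g(l, l, c), g(c, b, l), (j ∨ c) ∨ b))), g(g(l, l, b) ∨ g(j, c, b), c ∨ j, c)), b, j)  →  g(g(g(b ∨ c, c ∨ g(b, b, j) ∨ j, b ∨ g(b, j, j) ∨ j), b ∨ c ∨ g(c, c, l) ∨ g(g(l, l, c), g(c, b, l), b ∨ c ∨ j) ∨ j ∨ l, g(g(j, c, b) ∨ g(l, l, b), c ∨ j, c)), b, j)
  Sort:  b ∨ g(g(g(b ∨ c, c ∨ g(b, b, j) ∨ j, b ∨ g(b, j, j) ∨ j), b ∨ c ∨ g(c, c, l) ∨ g(g(l, l, c), g(c, b, l), b ∨ c ∨ j) ∨ j ∨ l, g(g(j, c, b) ∨ g(l, l, b), c ∨ j, c)), b, j) ∨ j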